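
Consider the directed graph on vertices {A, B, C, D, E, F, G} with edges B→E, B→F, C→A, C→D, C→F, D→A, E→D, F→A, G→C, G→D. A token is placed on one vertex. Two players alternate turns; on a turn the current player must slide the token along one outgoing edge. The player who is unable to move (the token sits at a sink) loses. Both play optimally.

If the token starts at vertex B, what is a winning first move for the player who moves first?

Work bottom-up. With no move the player to move loses. Otherwise the position is W if at least one move leads to an L position for the opponent, and L if every move leads to a W.
Every edge goes from a vertex to one that appears earlier in the order A, D, F, C, E, B, G, so processing vertices in that order labels each vertex after all of its successors.
A: no outgoing edge → L
D: reaches L-position A → W
F: reaches L-position A → W
C: reaches L-position A → W
E: only reaches D(W), which is W → L
B: reaches L-position E → W
G: only reaches C(W), D(W), all W → L
From B, the L positions reachable in one move are: E.

Move to E.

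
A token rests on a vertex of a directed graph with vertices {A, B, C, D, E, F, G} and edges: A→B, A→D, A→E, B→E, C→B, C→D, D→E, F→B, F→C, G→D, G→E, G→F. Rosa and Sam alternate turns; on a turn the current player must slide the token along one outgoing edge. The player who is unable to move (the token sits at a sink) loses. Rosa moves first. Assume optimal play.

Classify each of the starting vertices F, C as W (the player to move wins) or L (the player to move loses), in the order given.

F: W, C: L

Positions with no move are L. A position that does have a move is losing for the player to move precisely when every available move leads to a winning position for the opponent. Fill in the labels:
Every edge goes from a vertex to one that appears earlier in the order E, D, B, A, C, F, G, so processing vertices in that order labels each vertex after all of its successors.
E: no outgoing edge → L
D: reaches L-position E → W
B: reaches L-position E → W
A: reaches L-position E → W
C: only reaches B(W), D(W), all W → L
F: reaches L-position C → W
G: reaches L-position E → W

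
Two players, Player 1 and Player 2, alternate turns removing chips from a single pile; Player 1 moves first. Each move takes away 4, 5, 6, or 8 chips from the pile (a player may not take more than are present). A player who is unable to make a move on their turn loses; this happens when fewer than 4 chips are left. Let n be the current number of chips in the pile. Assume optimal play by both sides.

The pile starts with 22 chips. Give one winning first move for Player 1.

Work bottom-up. With no move the player to move loses. Otherwise the position is W if at least one move leads to an L position for the opponent, and L if every move leads to a W.
n=0: no move → L
n=1: no move → L
n=2: no move → L
n=3: no move → L
n=4: W (go to 0, an L position)
n=5: W (go to 1, an L position)
n=6: W (go to 2, an L position)
n=7: W (go to 3, an L position)
n=8: W (go to 3, an L position)
n=9: W (go to 3, an L position)
n=10: W (go to 2, an L position)
n=11: W (go to 3, an L position)
n=12: L (options 8(W), 7(W), 6(W), 4(W) are all W)
n=13: L (options 9(W), 8(W), 7(W), 5(W) are all W)
n=14: L (options 10(W), 9(W), 8(W), 6(W) are all W)
n=15: L (options 11(W), 10(W), 9(W), 7(W) are all W)
n=16: W (go to 12, an L position)
n=17: W (go to 13, an L position)
n=18: W (go to 14, an L position)
n=19: W (go to 15, an L position)
n=20: W (go to 15, an L position)
n=21: W (go to 15, an L position)
n=22: W (go to 14, an L position)
From 22, the L positions reachable in one move are: 14.

Remove 8, leaving 14.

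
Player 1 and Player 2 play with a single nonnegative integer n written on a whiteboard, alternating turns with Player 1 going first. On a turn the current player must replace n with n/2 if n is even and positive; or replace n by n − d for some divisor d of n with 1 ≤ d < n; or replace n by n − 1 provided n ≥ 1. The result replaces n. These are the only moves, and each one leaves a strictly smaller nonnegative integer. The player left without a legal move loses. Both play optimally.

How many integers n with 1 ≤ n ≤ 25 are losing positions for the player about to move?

12

Compute win/loss labels from the base case upward. A position with no move is L. Any other position is W if it can reach an L in one move, else L.
n=0: no move → L
n=1: reaches L-position 0 → W
n=2: only reaches 1(W), which is W → L
n=3: reaches L-position 2 → W
n=4: reaches L-position 2 → W
n=5: only reaches 4(W), which is W → L
n=6: reaches L-position 5 → W
n=7: only reaches 6(W), which is W → L
n=8: reaches L-position 7 → W
n=9: only reaches 6(W), 8(W), all W → L
n=10: reaches L-position 5 → W
n=11: only reaches 10(W), which is W → L
n=12: reaches L-position 9 → W
n=13: only reaches 12(W), which is W → L
n=14: reaches L-position 7 → W
n=15: only reaches 10(W), 12(W), 14(W), all W → L
n=16: reaches L-position 15 → W
n=17: only reaches 16(W), which is W → L
n=18: reaches L-position 9 → W
n=19: only reaches 18(W), which is W → L
n=20: reaches L-position 15 → W
n=21: only reaches 14(W), 18(W), 20(W), all W → L
n=22: reaches L-position 11 → W
n=23: only reaches 22(W), which is W → L
n=24: reaches L-position 21 → W
n=25: only reaches 20(W), 24(W), all W → L
L entries with 1 ≤ n ≤ 25 (n=0 is outside the asked range and is not counted): n = 2, 5, 7, 9, 11, 13, 15, 17, 19, 21, 23, 25; that makes 12.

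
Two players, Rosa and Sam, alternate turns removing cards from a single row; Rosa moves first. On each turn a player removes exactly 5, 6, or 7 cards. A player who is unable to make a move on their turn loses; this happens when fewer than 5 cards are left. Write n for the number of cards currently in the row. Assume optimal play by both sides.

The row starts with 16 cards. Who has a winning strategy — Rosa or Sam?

Classify positions by backward induction: terminal positions (no move available) are L. From any other position, the mover wins iff some move reaches an L.
n=0: no move → L
n=1: no move → L
n=2: no move → L
n=3: no move → L
n=4: no move → L
n=5: can move to 0, which is L ⇒ W
n=6: can move to 1, which is L ⇒ W
n=7: can move to 2, which is L ⇒ W
n=8: can move to 3, which is L ⇒ W
n=9: can move to 4, which is L ⇒ W
n=10: can move to 4, which is L ⇒ W
n=11: can move to 4, which is L ⇒ W
n=12: moves to 7(W), 6(W), 5(W); every one is W ⇒ L
n=13: moves to 8(W), 7(W), 6(W); every one is W ⇒ L
n=14: moves to 9(W), 8(W), 7(W); every one is W ⇒ L
n=15: moves to 10(W), 9(W), 8(W); every one is W ⇒ L
n=16: moves to 11(W), 10(W), 9(W); every one is W ⇒ L
Every move from 16 reaches a W position, so the mover loses.

Sam wins.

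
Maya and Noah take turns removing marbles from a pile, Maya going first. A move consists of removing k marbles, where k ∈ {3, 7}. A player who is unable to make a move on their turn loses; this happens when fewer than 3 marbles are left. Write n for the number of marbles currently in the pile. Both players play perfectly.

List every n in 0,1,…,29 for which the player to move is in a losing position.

0, 1, 2, 6, 10, 11, 12, 16, 20, 21, 22, 26

Label each position W (a win for the player to move) or L (a loss). A position with no legal move is L; any other position is W exactly when some move reaches an L, and L when every move reaches a W.
n=0: no move → L
n=1: no move → L
n=2: no move → L
n=3: can move to 0, which is L ⇒ W
n=4: can move to 1, which is L ⇒ W
n=5: can move to 2, which is L ⇒ W
n=6: the only move is to 3(W), a W ⇒ L
n=7: can move to 0, which is L ⇒ W
n=8: can move to 1, which is L ⇒ W
n=9: can move to 6, which is L ⇒ W
n=10: moves to 7(W), 3(W); every one is W ⇒ L
n=11: moves to 8(W), 4(W); every one is W ⇒ L
n=12: moves to 9(W), 5(W); every one is W ⇒ L
n=13: can move to 10, which is L ⇒ W
n=14: can move to 11, which is L ⇒ W
n=15: can move to 12, which is L ⇒ W
n=16: moves to 13(W), 9(W); every one is W ⇒ L
n=17: can move to 10, which is L ⇒ W
n=18: can move to 11, which is L ⇒ W
n=19: can move to 16, which is L ⇒ W
n=20: moves to 17(W), 13(W); every one is W ⇒ L
n=21: moves to 18(W), 14(W); every one is W ⇒ L
n=22: moves to 19(W), 15(W); every one is W ⇒ L
n=23: can move to 20, which is L ⇒ W
n=24: can move to 21, which is L ⇒ W
n=25: can move to 22, which is L ⇒ W
n=26: moves to 23(W), 19(W); every one is W ⇒ L
n=27: can move to 20, which is L ⇒ W
n=28: can move to 21, which is L ⇒ W
n=29: can move to 26, which is L ⇒ W
The losing starting values of n are exactly the entries labelled L in this table (12 of them).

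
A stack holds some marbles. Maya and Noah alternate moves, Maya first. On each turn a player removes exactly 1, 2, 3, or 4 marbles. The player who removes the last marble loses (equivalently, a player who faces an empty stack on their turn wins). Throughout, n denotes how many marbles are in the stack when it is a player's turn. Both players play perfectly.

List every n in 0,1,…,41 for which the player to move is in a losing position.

1, 6, 11, 16, 21, 26, 31, 36, 41

Use the standard recursion: the mover wins at a terminal position; elsewhere, the mover wins exactly when some move hands the opponent an L position.
n=0: no move; the opponent has just taken the last marble and therefore loses → W
n=1: L (sole option 0(W) is W)
n=2: W (go to 1, an L position)
n=3: W (go to 1, an L position)
n=4: W (go to 1, an L position)
n=5: W (go to 1, an L position)
n=6: L (options 5(W), 4(W), 3(W), 2(W) are all W)
n=7: W (go to 6, an L position)
n=8: W (go to 6, an L position)
n=9: W (go to 6, an L position)
n=10: W (go to 6, an L position)
n=11: L (options 10(W), 9(W), 8(W), 7(W) are all W)
n=12: W (go to 11, an L position)
n=13: W (go to 11, an L position)
n=14: W (go to 11, an L position)
n=15: W (go to 11, an L position)
n=16: L (options 15(W), 14(W), 13(W), 12(W) are all W)
n=17: W (go to 16, an L position)
n=18: W (go to 16, an L position)
n=19: W (go to 16, an L position)
n=20: W (go to 16, an L position)
n=21: L (options 20(W), 19(W), 18(W), 17(W) are all W)
n=22: W (go to 21, an L position)
n=23: W (go to 21, an L position)
n=24: W (go to 21, an L position)
n=25: W (go to 21, an L position)
n=26: L (options 25(W), 24(W), 23(W), 22(W) are all W)
n=27: W (go to 26, an L position)
n=28: W (go to 26, an L position)
n=29: W (go to 26, an L position)
n=30: W (go to 26, an L position)
n=31: L (options 30(W), 29(W), 28(W), 27(W) are all W)
n=32: W (go to 31, an L position)
n=33: W (go to 31, an L position)
n=34: W (go to 31, an L position)
n=35: W (go to 31, an L position)
n=36: L (options 35(W), 34(W), 33(W), 32(W) are all W)
n=37: W (go to 36, an L position)
n=38: W (go to 36, an L position)
n=39: W (go to 36, an L position)
n=40: W (go to 36, an L position)
n=41: L (options 40(W), 39(W), 38(W), 37(W) are all W)
Reading off the rows marked L gives the requested list; there are 9 such values of n.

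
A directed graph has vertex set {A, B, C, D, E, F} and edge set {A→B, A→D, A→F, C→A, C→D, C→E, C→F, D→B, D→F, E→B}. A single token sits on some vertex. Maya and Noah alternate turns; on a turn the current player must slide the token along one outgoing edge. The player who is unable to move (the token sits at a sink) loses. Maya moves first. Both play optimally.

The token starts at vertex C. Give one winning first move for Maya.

Classify positions by backward induction: terminal positions (no move available) are L. From any other position, the mover wins iff some move reaches an L.
Every edge goes from a vertex to one that appears earlier in the order B, F, E, D, A, C, so processing vertices in that order labels each vertex after all of its successors.
B: no outgoing edge → L
F: no outgoing edge → L
E: can move to B, which is L ⇒ W
D: can move to F, which is L ⇒ W
A: can move to F, which is L ⇒ W
C: can move to F, which is L ⇒ W
From C, the L positions reachable in one move are: F.

Move to F.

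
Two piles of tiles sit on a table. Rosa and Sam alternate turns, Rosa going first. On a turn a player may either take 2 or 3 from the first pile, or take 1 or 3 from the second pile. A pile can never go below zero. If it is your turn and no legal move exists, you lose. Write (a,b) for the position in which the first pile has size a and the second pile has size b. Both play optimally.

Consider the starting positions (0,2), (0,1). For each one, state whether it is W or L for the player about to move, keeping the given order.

Classify positions by backward induction: terminal positions (no move available) are L. From any other position, the mover wins iff some move reaches an L.
No move ever increases a pile, so every position that can arise here has a ≤ 0 and b ≤ 2; it is enough to label the cells with 0 ≤ a ≤ 0 and 0 ≤ b ≤ 2.
Every move lowers a or b (never raises either), so fill the grid row by row in increasing a, and left to right within a row: each cell's successors are then already labelled.
      b=0  b=1  b=2
a=0:    L    W    L
Cells with no legal move (terminal, hence L): (0,0).
The remaining L cells, each justified by listing all of its moves:
(0,2): →(0,1)(W) only, which is W, so L
Every other cell has at least one move into one of the L cells above, so it is W.
(0,2): one of the L cells justified above, so L
(0,1): the move to (0,0) reaches an L cell, so W

(0,2): L, (0,1): W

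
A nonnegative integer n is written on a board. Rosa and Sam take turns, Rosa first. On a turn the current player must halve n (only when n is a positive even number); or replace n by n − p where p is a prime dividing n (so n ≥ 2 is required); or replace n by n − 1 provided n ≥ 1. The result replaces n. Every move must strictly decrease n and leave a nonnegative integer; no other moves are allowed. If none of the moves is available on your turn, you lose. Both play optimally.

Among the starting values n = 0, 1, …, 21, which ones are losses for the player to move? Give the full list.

Classify positions by backward induction: terminal positions (no move available) are L. From any other position, the mover wins iff some move reaches an L.
n=0: no move → L
n=1: can move to 0, which is L ⇒ W
n=2: can move to 0, which is L ⇒ W
n=3: can move to 0, which is L ⇒ W
n=4: moves to 2(W), 3(W); every one is W ⇒ L
n=5: can move to 0, which is L ⇒ W
n=6: can move to 4, which is L ⇒ W
n=7: can move to 0, which is L ⇒ W
n=8: can move to 4, which is L ⇒ W
n=9: moves to 6(W), 8(W); every one is W ⇒ L
n=10: can move to 9, which is L ⇒ W
n=11: can move to 0, which is L ⇒ W
n=12: can move to 9, which is L ⇒ W
n=13: can move to 0, which is L ⇒ W
n=14: moves to 7(W), 12(W), 13(W); every one is W ⇒ L
n=15: can move to 14, which is L ⇒ W
n=16: can move to 14, which is L ⇒ W
n=17: can move to 0, which is L ⇒ W
n=18: can move to 9, which is L ⇒ W
n=19: can move to 0, which is L ⇒ W
n=20: moves to 10(W), 15(W), 18(W), 19(W); every one is W ⇒ L
n=21: can move to 14, which is L ⇒ W
Reading off the rows marked L gives the requested list; there are 5 such values of n.

0, 4, 9, 14, 20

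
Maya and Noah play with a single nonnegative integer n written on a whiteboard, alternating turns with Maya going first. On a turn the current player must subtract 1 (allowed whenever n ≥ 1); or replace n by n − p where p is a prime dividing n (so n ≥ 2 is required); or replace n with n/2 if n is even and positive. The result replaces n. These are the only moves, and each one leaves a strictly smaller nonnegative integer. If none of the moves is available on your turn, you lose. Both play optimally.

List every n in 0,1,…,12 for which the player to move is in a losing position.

0, 4, 9

Label each position W (a win for the player to move) or L (a loss). A position with no legal move is L; any other position is W exactly when some move reaches an L, and L when every move reaches a W.
n=0: no move → L
n=1: →0(L), so W
n=2: →0(L), so W
n=3: →0(L), so W
n=4: →2(W), 3(W) — all W, so L
n=5: →0(L), so W
n=6: →4(L), so W
n=7: →0(L), so W
n=8: →4(L), so W
n=9: →6(W), 8(W) — all W, so L
n=10: →9(L), so W
n=11: →0(L), so W
n=12: →9(L), so W
Reading off the rows marked L gives the requested list; there are 3 such values of n.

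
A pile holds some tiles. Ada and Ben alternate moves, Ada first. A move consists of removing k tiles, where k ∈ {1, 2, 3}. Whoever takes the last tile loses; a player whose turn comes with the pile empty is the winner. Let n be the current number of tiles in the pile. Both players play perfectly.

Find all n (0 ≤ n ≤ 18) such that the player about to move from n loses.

Work bottom-up. With no move the player to move wins. Otherwise the position is W if at least one move leads to an L position for the opponent, and L if every move leads to a W.
n=0: no move; the opponent has just taken the last tile and therefore loses → W
n=1: the only move is to 0(W), a W ⇒ L
n=2: can move to 1, which is L ⇒ W
n=3: can move to 1, which is L ⇒ W
n=4: can move to 1, which is L ⇒ W
n=5: moves to 4(W), 3(W), 2(W); every one is W ⇒ L
n=6: can move to 5, which is L ⇒ W
n=7: can move to 5, which is L ⇒ W
n=8: can move to 5, which is L ⇒ W
n=9: moves to 8(W), 7(W), 6(W); every one is W ⇒ L
n=10: can move to 9, which is L ⇒ W
n=11: can move to 9, which is L ⇒ W
n=12: can move to 9, which is L ⇒ W
n=13: moves to 12(W), 11(W), 10(W); every one is W ⇒ L
n=14: can move to 13, which is L ⇒ W
n=15: can move to 13, which is L ⇒ W
n=16: can move to 13, which is L ⇒ W
n=17: moves to 16(W), 15(W), 14(W); every one is W ⇒ L
n=18: can move to 17, which is L ⇒ W
Reading off the rows marked L gives the requested list; there are 5 such values of n.

1, 5, 9, 13, 17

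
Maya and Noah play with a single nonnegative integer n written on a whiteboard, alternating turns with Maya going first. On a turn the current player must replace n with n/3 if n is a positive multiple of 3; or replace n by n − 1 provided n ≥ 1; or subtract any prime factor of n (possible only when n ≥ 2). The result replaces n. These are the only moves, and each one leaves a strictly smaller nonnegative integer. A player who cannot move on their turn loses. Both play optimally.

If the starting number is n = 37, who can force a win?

Work bottom-up. With no move the player to move loses. Otherwise the position is W if at least one move leads to an L position for the opponent, and L if every move leads to a W.
n=0: no move → L
n=1: →0(L), so W
n=2: →0(L), so W
n=3: →0(L), so W
n=4: →2(W), 3(W) — all W, so L
n=5: →0(L), so W
n=6: →4(L), so W
n=7: →0(L), so W
n=8: →6(W), 7(W) — all W, so L
n=9: →8(L), so W
n=10: →8(L), so W
n=11: →0(L), so W
n=12: →4(L), so W
n=13: →0(L), so W
n=14: →7(W), 12(W), 13(W) — all W, so L
n=15: →14(L), so W
n=16: →14(L), so W
n=17: →0(L), so W
n=18: →6(W), 15(W), 16(W), 17(W) — all W, so L
n=19: →0(L), so W
n=20: →18(L), so W
n=21: →14(L), so W
n=22: →11(W), 20(W), 21(W) — all W, so L
n=23: →0(L), so W
n=24: →8(L), so W
n=25: →20(W), 24(W) — all W, so L
n=26: →25(L), so W
n=27: →9(W), 24(W), 26(W) — all W, so L
n=28: →27(L), so W
n=29: →0(L), so W
n=30: →25(L), so W
n=31: →0(L), so W
n=32: →30(W), 31(W) — all W, so L
n=33: →22(L), so W
n=34: →32(L), so W
n=35: →28(W), 30(W), 34(W) — all W, so L
n=36: →35(L), so W
n=37: →0(L), so W
The starting position 37 is W: Maya should move to 0, handing over an L position.

Maya wins.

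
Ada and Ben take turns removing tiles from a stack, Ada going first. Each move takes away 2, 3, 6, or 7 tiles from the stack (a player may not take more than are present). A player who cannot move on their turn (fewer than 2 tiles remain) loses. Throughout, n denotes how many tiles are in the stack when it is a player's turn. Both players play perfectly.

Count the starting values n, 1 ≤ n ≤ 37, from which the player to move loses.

13

Label each position W (a win for the player to move) or L (a loss). A position with no legal move is L; any other position is W exactly when some move reaches an L, and L when every move reaches a W.
n=0: no move → L
n=1: no move → L
n=2: W (go to 0, an L position)
n=3: W (go to 1, an L position)
n=4: W (go to 1, an L position)
n=5: L (options 3(W), 2(W) are all W)
n=6: W (go to 0, an L position)
n=7: W (go to 5, an L position)
n=8: W (go to 5, an L position)
n=9: L (options 7(W), 6(W), 3(W), 2(W) are all W)
n=10: L (options 8(W), 7(W), 4(W), 3(W) are all W)
n=11: W (go to 9, an L position)
n=12: W (go to 10, an L position)
n=13: W (go to 10, an L position)
n=14: L (options 12(W), 11(W), 8(W), 7(W) are all W)
n=15: W (go to 9, an L position)
n=16: W (go to 14, an L position)
n=17: W (go to 14, an L position)
n=18: L (options 16(W), 15(W), 12(W), 11(W) are all W)
n=19: L (options 17(W), 16(W), 13(W), 12(W) are all W)
n=20: W (go to 18, an L position)
n=21: W (go to 19, an L position)
n=22: W (go to 19, an L position)
n=23: L (options 21(W), 20(W), 17(W), 16(W) are all W)
n=24: W (go to 18, an L position)
n=25: W (go to 23, an L position)
n=26: W (go to 23, an L position)
n=27: L (options 25(W), 24(W), 21(W), 20(W) are all W)
n=28: L (options 26(W), 25(W), 22(W), 21(W) are all W)
n=29: W (go to 27, an L position)
n=30: W (go to 28, an L position)
n=31: W (go to 28, an L position)
n=32: L (options 30(W), 29(W), 26(W), 25(W) are all W)
n=33: W (go to 27, an L position)
n=34: W (go to 32, an L position)
n=35: W (go to 32, an L position)
n=36: L (options 34(W), 33(W), 30(W), 29(W) are all W)
n=37: L (options 35(W), 34(W), 31(W), 30(W) are all W)
L entries with 1 ≤ n ≤ 37 (n=0 is outside the asked range and is not counted): n = 1, 5, 9, 10, 14, 18, 19, 23, 27, 28, 32, 36, 37; that makes 13.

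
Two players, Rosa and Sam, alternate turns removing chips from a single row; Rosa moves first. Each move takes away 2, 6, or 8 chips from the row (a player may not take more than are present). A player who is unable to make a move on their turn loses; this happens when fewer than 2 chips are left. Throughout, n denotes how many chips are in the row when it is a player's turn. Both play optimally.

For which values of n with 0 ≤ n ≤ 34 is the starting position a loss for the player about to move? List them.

0, 1, 4, 5, 14, 15, 18, 19, 28, 29, 32, 33

Use the standard recursion: the mover loses at a terminal position; elsewhere, the mover wins exactly when some move hands the opponent an L position.
n=0: no move → L
n=1: no move → L
n=2: can move to 0, which is L ⇒ W
n=3: can move to 1, which is L ⇒ W
n=4: the only move is to 2(W), a W ⇒ L
n=5: the only move is to 3(W), a W ⇒ L
n=6: can move to 4, which is L ⇒ W
n=7: can move to 5, which is L ⇒ W
n=8: can move to 0, which is L ⇒ W
n=9: can move to 1, which is L ⇒ W
n=10: can move to 4, which is L ⇒ W
n=11: can move to 5, which is L ⇒ W
n=12: can move to 4, which is L ⇒ W
n=13: can move to 5, which is L ⇒ W
n=14: moves to 12(W), 8(W), 6(W); every one is W ⇒ L
n=15: moves to 13(W), 9(W), 7(W); every one is W ⇒ L
n=16: can move to 14, which is L ⇒ W
n=17: can move to 15, which is L ⇒ W
n=18: moves to 16(W), 12(W), 10(W); every one is W ⇒ L
n=19: moves to 17(W), 13(W), 11(W); every one is W ⇒ L
n=20: can move to 18, which is L ⇒ W
n=21: can move to 19, which is L ⇒ W
n=22: can move to 14, which is L ⇒ W
n=23: can move to 15, which is L ⇒ W
n=24: can move to 18, which is L ⇒ W
n=25: can move to 19, which is L ⇒ W
n=26: can move to 18, which is L ⇒ W
n=27: can move to 19, which is L ⇒ W
n=28: moves to 26(W), 22(W), 20(W); every one is W ⇒ L
n=29: moves to 27(W), 23(W), 21(W); every one is W ⇒ L
n=30: can move to 28, which is L ⇒ W
n=31: can move to 29, which is L ⇒ W
n=32: moves to 30(W), 26(W), 24(W); every one is W ⇒ L
n=33: moves to 31(W), 27(W), 25(W); every one is W ⇒ L
n=34: can move to 32, which is L ⇒ W
Reading off the rows marked L gives the requested list; there are 12 such values of n.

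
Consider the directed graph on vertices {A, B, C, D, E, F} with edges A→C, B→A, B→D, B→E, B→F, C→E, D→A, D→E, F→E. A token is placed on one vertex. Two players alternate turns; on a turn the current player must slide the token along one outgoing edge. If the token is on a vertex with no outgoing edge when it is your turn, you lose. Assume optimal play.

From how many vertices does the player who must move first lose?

2

Compute win/loss labels from the base case upward. A position with no move is L. Any other position is W if it can reach an L in one move, else L.
Every edge goes from a vertex to one that appears earlier in the order E, F, C, A, D, B, so processing vertices in that order labels each vertex after all of its successors.
E: no outgoing edge → L
F: W (go to E, an L position)
C: W (go to E, an L position)
A: L (sole option C(W) is W)
D: W (go to A, an L position)
B: W (go to A, an L position)
The L vertices are A, E; that is 2 in all.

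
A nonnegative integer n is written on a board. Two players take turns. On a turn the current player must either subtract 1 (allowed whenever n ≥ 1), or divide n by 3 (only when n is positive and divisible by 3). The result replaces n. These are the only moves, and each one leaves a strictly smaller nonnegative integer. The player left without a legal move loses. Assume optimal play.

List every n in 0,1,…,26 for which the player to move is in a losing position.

Label each position W (a win for the player to move) or L (a loss). A position with no legal move is L; any other position is W exactly when some move reaches an L, and L when every move reaches a W.
n=0: no move → L
n=1: reaches L-position 0 → W
n=2: only reaches 1(W), which is W → L
n=3: reaches L-position 2 → W
n=4: only reaches 3(W), which is W → L
n=5: reaches L-position 4 → W
n=6: reaches L-position 2 → W
n=7: only reaches 6(W), which is W → L
n=8: reaches L-position 7 → W
n=9: only reaches 3(W), 8(W), all W → L
n=10: reaches L-position 9 → W
n=11: only reaches 10(W), which is W → L
n=12: reaches L-position 4 → W
n=13: only reaches 12(W), which is W → L
n=14: reaches L-position 13 → W
n=15: only reaches 5(W), 14(W), all W → L
n=16: reaches L-position 15 → W
n=17: only reaches 16(W), which is W → L
n=18: reaches L-position 17 → W
n=19: only reaches 18(W), which is W → L
n=20: reaches L-position 19 → W
n=21: reaches L-position 7 → W
n=22: only reaches 21(W), which is W → L
n=23: reaches L-position 22 → W
n=24: only reaches 8(W), 23(W), all W → L
n=25: reaches L-position 24 → W
n=26: only reaches 25(W), which is W → L
The losing starting values of n are exactly the entries labelled L in this table (13 of them).

0, 2, 4, 7, 9, 11, 13, 15, 17, 19, 22, 24, 26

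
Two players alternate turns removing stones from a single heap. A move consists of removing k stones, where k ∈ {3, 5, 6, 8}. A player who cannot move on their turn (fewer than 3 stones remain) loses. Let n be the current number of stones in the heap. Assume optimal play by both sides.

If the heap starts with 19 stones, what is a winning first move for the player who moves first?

Compute win/loss labels from the base case upward. A position with no move is L. Any other position is W if it can reach an L in one move, else L.
n=0: no move → L
n=1: no move → L
n=2: no move → L
n=3: →0(L), so W
n=4: →1(L), so W
n=5: →2(L), so W
n=6: →1(L), so W
n=7: →2(L), so W
n=8: →2(L), so W
n=9: →1(L), so W
n=10: →2(L), so W
n=11: →8(W), 6(W), 5(W), 3(W) — all W, so L
n=12: →9(W), 7(W), 6(W), 4(W) — all W, so L
n=13: →10(W), 8(W), 7(W), 5(W) — all W, so L
n=14: →11(L), so W
n=15: →12(L), so W
n=16: →13(L), so W
n=17: →12(L), so W
n=18: →13(L), so W
n=19: →13(L), so W
From 19, the L positions reachable in one move are: 13, 11. Any move reaching one of these is winning.

Remove 6, leaving 13.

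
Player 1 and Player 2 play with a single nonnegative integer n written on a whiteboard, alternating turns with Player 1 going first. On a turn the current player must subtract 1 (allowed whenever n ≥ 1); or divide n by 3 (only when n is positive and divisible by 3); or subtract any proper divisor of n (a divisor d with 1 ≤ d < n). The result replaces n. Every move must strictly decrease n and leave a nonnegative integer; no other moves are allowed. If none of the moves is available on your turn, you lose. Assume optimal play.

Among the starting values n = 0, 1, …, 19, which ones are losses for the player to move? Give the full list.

0, 2, 5, 7, 9, 11, 13, 16, 19

Compute win/loss labels from the base case upward. A position with no move is L. Any other position is W if it can reach an L in one move, else L.
n=0: no move → L
n=1: reaches L-position 0 → W
n=2: only reaches 1(W), which is W → L
n=3: reaches L-position 2 → W
n=4: reaches L-position 2 → W
n=5: only reaches 4(W), which is W → L
n=6: reaches L-position 2 → W
n=7: only reaches 6(W), which is W → L
n=8: reaches L-position 7 → W
n=9: only reaches 3(W), 6(W), 8(W), all W → L
n=10: reaches L-position 5 → W
n=11: only reaches 10(W), which is W → L
n=12: reaches L-position 9 → W
n=13: only reaches 12(W), which is W → L
n=14: reaches L-position 7 → W
n=15: reaches L-position 5 → W
n=16: only reaches 8(W), 12(W), 14(W), 15(W), all W → L
n=17: reaches L-position 16 → W
n=18: reaches L-position 9 → W
n=19: only reaches 18(W), which is W → L
Reading off the rows marked L gives the requested list; there are 9 such values of n.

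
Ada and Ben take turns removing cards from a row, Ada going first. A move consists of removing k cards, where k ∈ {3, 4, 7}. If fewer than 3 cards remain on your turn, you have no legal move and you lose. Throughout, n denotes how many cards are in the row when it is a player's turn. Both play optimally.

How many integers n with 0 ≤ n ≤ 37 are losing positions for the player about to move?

Positions with no move are L. A position that does have a move is losing for the player to move precisely when every available move leads to a winning position for the opponent. Fill in the labels:
n=0: no move → L
n=1: no move → L
n=2: no move → L
n=3: reaches L-position 0 → W
n=4: reaches L-position 1 → W
n=5: reaches L-position 2 → W
n=6: reaches L-position 2 → W
n=7: reaches L-position 0 → W
n=8: reaches L-position 1 → W
n=9: reaches L-position 2 → W
n=10: only reaches 7(W), 6(W), 3(W), all W → L
n=11: only reaches 8(W), 7(W), 4(W), all W → L
n=12: only reaches 9(W), 8(W), 5(W), all W → L
n=13: reaches L-position 10 → W
n=14: reaches L-position 11 → W
n=15: reaches L-position 12 → W
n=16: reaches L-position 12 → W
n=17: reaches L-position 10 → W
n=18: reaches L-position 11 → W
n=19: reaches L-position 12 → W
n=20: only reaches 17(W), 16(W), 13(W), all W → L
n=21: only reaches 18(W), 17(W), 14(W), all W → L
n=22: only reaches 19(W), 18(W), 15(W), all W → L
n=23: reaches L-position 20 → W
n=24: reaches L-position 21 → W
n=25: reaches L-position 22 → W
n=26: reaches L-position 22 → W
n=27: reaches L-position 20 → W
n=28: reaches L-position 21 → W
n=29: reaches L-position 22 → W
n=30: only reaches 27(W), 26(W), 23(W), all W → L
n=31: only reaches 28(W), 27(W), 24(W), all W → L
n=32: only reaches 29(W), 28(W), 25(W), all W → L
n=33: reaches L-position 30 → W
n=34: reaches L-position 31 → W
n=35: reaches L-position 32 → W
n=36: reaches L-position 32 → W
n=37: reaches L-position 30 → W
L entries with 0 ≤ n ≤ 37: n = 0, 1, 2, 10, 11, 12, 20, 21, 22, 30, 31, 32; that makes 12.

12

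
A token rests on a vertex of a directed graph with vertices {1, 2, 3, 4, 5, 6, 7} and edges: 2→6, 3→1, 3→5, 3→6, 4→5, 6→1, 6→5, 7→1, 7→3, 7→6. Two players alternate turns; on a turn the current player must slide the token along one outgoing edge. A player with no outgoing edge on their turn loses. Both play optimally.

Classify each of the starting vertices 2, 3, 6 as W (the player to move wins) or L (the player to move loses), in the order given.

2: L, 3: W, 6: W

Work bottom-up. With no move the player to move loses. Otherwise the position is W if at least one move leads to an L position for the opponent, and L if every move leads to a W.
Every edge goes from a vertex to one that appears earlier in the order 5, 1, 6, 3, 7, 2, 4, so processing vertices in that order labels each vertex after all of its successors.
5: no outgoing edge → L
1: no outgoing edge → L
6: reaches L-position 1 → W
3: reaches L-position 1 → W
7: reaches L-position 1 → W
2: only reaches 6(W), which is W → L
4: reaches L-position 5 → W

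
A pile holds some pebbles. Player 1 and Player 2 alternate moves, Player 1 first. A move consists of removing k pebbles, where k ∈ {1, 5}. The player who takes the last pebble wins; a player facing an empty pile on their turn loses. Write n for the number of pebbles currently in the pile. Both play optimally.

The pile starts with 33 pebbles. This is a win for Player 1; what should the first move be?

Label each position W (a win for the player to move) or L (a loss). A position with no legal move is L; any other position is W exactly when some move reaches an L, and L when every move reaches a W.
n=0: no move → L
n=1: W (go to 0, an L position)
n=2: L (sole option 1(W) is W)
n=3: W (go to 2, an L position)
n=4: L (sole option 3(W) is W)
n=5: W (go to 4, an L position)
n=6: L (options 5(W), 1(W) are all W)
n=7: W (go to 6, an L position)
n=8: L (options 7(W), 3(W) are all W)
n=9: W (go to 8, an L position)
n=10: L (options 9(W), 5(W) are all W)
n=11: W (go to 10, an L position)
n=12: L (options 11(W), 7(W) are all W)
n=13: W (go to 12, an L position)
n=14: L (options 13(W), 9(W) are all W)
n=15: W (go to 14, an L position)
n=16: L (options 15(W), 11(W) are all W)
n=17: W (go to 16, an L position)
n=18: L (options 17(W), 13(W) are all W)
n=19: W (go to 18, an L position)
n=20: L (options 19(W), 15(W) are all W)
n=21: W (go to 20, an L position)
n=22: L (options 21(W), 17(W) are all W)
n=23: W (go to 22, an L position)
n=24: L (options 23(W), 19(W) are all W)
n=25: W (go to 24, an L position)
n=26: L (options 25(W), 21(W) are all W)
n=27: W (go to 26, an L position)
n=28: L (options 27(W), 23(W) are all W)
n=29: W (go to 28, an L position)
n=30: L (options 29(W), 25(W) are all W)
n=31: W (go to 30, an L position)
n=32: L (options 31(W), 27(W) are all W)
n=33: W (go to 32, an L position)
From 33, the L positions reachable in one move are: 32, 28. Any move reaching one of these is winning.

Remove 1, leaving 32.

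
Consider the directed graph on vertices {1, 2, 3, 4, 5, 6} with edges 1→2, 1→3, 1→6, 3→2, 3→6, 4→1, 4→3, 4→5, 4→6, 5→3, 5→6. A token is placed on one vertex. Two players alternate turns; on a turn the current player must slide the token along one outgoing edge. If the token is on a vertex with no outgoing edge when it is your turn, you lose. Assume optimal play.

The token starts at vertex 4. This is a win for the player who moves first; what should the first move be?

Positions with no move are L. A position that does have a move is losing for the player to move precisely when every available move leads to a winning position for the opponent. Fill in the labels:
Every edge goes from a vertex to one that appears earlier in the order 2, 6, 3, 5, 1, 4, so processing vertices in that order labels each vertex after all of its successors.
2: no outgoing edge → L
6: no outgoing edge → L
3: W (go to 6, an L position)
5: W (go to 6, an L position)
1: W (go to 6, an L position)
4: W (go to 6, an L position)
From 4, the L positions reachable in one move are: 6.

Move to 6.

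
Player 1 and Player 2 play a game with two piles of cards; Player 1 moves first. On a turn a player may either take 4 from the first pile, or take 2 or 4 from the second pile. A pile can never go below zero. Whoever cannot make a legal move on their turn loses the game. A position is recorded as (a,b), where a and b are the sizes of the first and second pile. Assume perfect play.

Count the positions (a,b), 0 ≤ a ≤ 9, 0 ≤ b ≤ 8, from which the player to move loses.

Classify positions by backward induction: terminal positions (no move available) are L. From any other position, the mover wins iff some move reaches an L.
Every move lowers a or b (never raises either), so fill the grid row by row in increasing a, and left to right within a row: each cell's successors are then already labelled.
      b=0  b=1  b=2  b=3  b=4  b=5  b=6  b=7  b=8
a=0:    L    L    W    W    W    W    L    L    W
a=1:    L    L    W    W    W    W    L    L    W
a=2:    L    L    W    W    W    W    L    L    W
a=3:    L    L    W    W    W    W    L    L    W
a=4:    W    W    L    L    W    W    W    W    L
a=5:    W    W    L    L    W    W    W    W    L
a=6:    W    W    L    L    W    W    W    W    L
a=7:    W    W    L    L    W    W    W    W    L
a=8:    L    L    W    W    W    W    L    L    W
a=9:    L    L    W    W    W    W    L    L    W
Cells with no legal move (terminal, hence L): (0,0), (0,1), (1,0), (1,1), (2,0), (2,1), (3,0), (3,1).
The remaining L cells, each justified by listing all of its moves:
(0,6): →(0,4)(W), (0,2)(W) — all W, so L
(0,7): →(0,5)(W), (0,3)(W) — all W, so L
(1,6): →(1,4)(W), (1,2)(W) — all W, so L
(1,7): →(1,5)(W), (1,3)(W) — all W, so L
(2,6): →(2,4)(W), (2,2)(W) — all W, so L
(2,7): →(2,5)(W), (2,3)(W) — all W, so L
(3,6): →(3,4)(W), (3,2)(W) — all W, so L
(3,7): →(3,5)(W), (3,3)(W) — all W, so L
(4,2): →(0,2)(W), (4,0)(W) — all W, so L
(4,3): →(0,3)(W), (4,1)(W) — all W, so L
(4,8): →(0,8)(W), (4,6)(W), (4,4)(W) — all W, so L
(5,2): →(1,2)(W), (5,0)(W) — all W, so L
(5,3): →(1,3)(W), (5,1)(W) — all W, so L
(5,8): →(1,8)(W), (5,6)(W), (5,4)(W) — all W, so L
(6,2): →(2,2)(W), (6,0)(W) — all W, so L
(6,3): →(2,3)(W), (6,1)(W) — all W, so L
(6,8): →(2,8)(W), (6,6)(W), (6,4)(W) — all W, so L
(7,2): →(3,2)(W), (7,0)(W) — all W, so L
(7,3): →(3,3)(W), (7,1)(W) — all W, so L
(7,8): →(3,8)(W), (7,6)(W), (7,4)(W) — all W, so L
(8,0): →(4,0)(W) only, which is W, so L
(8,1): →(4,1)(W) only, which is W, so L
(8,6): →(4,6)(W), (8,4)(W), (8,2)(W) — all W, so L
(8,7): →(4,7)(W), (8,5)(W), (8,3)(W) — all W, so L
(9,0): →(5,0)(W) only, which is W, so L
(9,1): →(5,1)(W) only, which is W, so L
(9,6): →(5,6)(W), (9,4)(W), (9,2)(W) — all W, so L
(9,7): →(5,7)(W), (9,5)(W), (9,3)(W) — all W, so L
Every other cell has at least one move into one of the L cells above, so it is W.
L cells per row: a=0: 4, a=1: 4, a=2: 4, a=3: 4, a=4: 3, a=5: 3, a=6: 3, a=7: 3, a=8: 4, a=9: 4; total 36.

36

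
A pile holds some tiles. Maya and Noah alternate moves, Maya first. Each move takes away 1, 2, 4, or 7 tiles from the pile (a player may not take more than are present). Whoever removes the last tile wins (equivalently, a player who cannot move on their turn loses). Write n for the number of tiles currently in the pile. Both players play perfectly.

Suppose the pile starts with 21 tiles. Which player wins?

Work bottom-up. With no move the player to move loses. Otherwise the position is W if at least one move leads to an L position for the opponent, and L if every move leads to a W.
n=0: no move → L
n=1: W (go to 0, an L position)
n=2: W (go to 0, an L position)
n=3: L (options 2(W), 1(W) are all W)
n=4: W (go to 3, an L position)
n=5: W (go to 3, an L position)
n=6: L (options 5(W), 4(W), 2(W) are all W)
n=7: W (go to 6, an L position)
n=8: W (go to 6, an L position)
n=9: L (options 8(W), 7(W), 5(W), 2(W) are all W)
n=10: W (go to 9, an L position)
n=11: W (go to 9, an L position)
n=12: L (options 11(W), 10(W), 8(W), 5(W) are all W)
n=13: W (go to 12, an L position)
n=14: W (go to 12, an L position)
n=15: L (options 14(W), 13(W), 11(W), 8(W) are all W)
n=16: W (go to 15, an L position)
n=17: W (go to 15, an L position)
n=18: L (options 17(W), 16(W), 14(W), 11(W) are all W)
n=19: W (go to 18, an L position)
n=20: W (go to 18, an L position)
n=21: L (options 20(W), 19(W), 17(W), 14(W) are all W)
Every move from 21 reaches a W position, so the mover loses.

Noah wins.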